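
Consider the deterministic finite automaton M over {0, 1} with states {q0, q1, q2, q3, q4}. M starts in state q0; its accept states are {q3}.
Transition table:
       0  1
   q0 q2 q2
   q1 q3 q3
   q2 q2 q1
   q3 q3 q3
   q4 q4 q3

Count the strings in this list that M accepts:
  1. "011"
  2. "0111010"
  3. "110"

"011": accepted
"0111010": accepted
"110": accepted

3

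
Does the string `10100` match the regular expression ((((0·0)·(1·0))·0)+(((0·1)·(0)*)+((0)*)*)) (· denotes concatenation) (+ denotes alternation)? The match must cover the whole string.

no

Neither (((0·0)·(1·0))·0) nor (((0·1)·(0)*)+((0)*)*) matches 10100.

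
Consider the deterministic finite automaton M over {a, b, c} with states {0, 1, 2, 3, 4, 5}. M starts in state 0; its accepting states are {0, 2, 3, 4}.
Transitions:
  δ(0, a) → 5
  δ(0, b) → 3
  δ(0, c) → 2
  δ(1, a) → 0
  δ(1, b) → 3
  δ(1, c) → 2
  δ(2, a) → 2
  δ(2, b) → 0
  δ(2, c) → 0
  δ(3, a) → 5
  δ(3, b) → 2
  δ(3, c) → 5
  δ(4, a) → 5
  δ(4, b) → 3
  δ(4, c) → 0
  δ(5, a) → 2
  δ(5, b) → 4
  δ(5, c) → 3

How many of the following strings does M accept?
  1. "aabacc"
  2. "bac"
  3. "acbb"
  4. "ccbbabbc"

2

"aabacc": rejected
"bac": accepted
"acbb": accepted
"ccbbabbc": rejected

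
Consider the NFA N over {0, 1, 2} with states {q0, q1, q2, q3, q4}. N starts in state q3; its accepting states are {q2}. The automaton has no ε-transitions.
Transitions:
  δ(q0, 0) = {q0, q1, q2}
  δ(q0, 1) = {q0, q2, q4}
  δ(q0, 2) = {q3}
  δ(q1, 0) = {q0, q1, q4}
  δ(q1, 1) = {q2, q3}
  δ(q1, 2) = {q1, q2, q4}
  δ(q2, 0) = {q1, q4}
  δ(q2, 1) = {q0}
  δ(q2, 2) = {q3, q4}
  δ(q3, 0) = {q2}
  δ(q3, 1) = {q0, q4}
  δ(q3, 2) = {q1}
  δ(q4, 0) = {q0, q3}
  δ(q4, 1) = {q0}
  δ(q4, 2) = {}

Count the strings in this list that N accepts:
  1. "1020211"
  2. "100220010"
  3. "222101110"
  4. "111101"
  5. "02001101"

"1020211": accepted
"100220010": accepted
"222101110": accepted
"111101": accepted
"02001101": accepted

5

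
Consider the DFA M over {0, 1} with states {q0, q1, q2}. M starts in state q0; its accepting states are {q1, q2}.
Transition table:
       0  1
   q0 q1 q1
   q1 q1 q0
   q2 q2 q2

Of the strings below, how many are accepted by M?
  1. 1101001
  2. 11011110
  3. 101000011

1101001: rejected
11011110: accepted
101000011: accepted

2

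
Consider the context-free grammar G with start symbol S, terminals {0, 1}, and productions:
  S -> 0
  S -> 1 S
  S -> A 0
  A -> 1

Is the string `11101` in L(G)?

no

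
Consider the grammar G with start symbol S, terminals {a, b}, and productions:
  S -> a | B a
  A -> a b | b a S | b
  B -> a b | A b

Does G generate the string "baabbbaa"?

no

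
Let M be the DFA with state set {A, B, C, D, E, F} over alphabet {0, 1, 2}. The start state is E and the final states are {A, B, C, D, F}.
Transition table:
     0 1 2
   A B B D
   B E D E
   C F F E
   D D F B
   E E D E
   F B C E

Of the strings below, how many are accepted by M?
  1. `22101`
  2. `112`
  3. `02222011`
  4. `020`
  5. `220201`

`22101`: accepted
`112`: rejected
`02222011`: accepted
`020`: rejected
`220201`: accepted

3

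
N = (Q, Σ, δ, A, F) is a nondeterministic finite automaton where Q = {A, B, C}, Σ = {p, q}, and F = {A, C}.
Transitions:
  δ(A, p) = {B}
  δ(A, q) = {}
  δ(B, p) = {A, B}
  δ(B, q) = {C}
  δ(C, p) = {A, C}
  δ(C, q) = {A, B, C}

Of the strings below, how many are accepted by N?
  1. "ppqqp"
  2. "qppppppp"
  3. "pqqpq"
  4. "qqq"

2

"ppqqp": accepted
"qppppppp": rejected
"pqqpq": accepted
"qqq": rejected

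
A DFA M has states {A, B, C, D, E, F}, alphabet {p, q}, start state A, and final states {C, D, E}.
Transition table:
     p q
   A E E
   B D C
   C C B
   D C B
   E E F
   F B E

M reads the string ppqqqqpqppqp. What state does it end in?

A --p--> E
E --p--> E
E --q--> F
F --q--> E
E --q--> F
F --q--> E
E --p--> E
E --q--> F
F --p--> B
B --p--> D
D --q--> B
B --p--> D

D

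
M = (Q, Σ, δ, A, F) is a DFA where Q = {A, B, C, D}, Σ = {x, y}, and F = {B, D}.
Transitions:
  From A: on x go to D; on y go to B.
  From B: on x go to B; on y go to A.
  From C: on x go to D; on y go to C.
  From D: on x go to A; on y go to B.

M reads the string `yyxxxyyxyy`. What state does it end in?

A --y--> B
B --y--> A
A --x--> D
D --x--> A
A --x--> D
D --y--> B
B --y--> A
A --x--> D
D --y--> B
B --y--> A

A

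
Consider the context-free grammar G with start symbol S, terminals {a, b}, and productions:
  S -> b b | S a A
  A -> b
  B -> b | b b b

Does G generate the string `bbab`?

S ⇒ SaA ⇒ bbaA ⇒ bbab

yes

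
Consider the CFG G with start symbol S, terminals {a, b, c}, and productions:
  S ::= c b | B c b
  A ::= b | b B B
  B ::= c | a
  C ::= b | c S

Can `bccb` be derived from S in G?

no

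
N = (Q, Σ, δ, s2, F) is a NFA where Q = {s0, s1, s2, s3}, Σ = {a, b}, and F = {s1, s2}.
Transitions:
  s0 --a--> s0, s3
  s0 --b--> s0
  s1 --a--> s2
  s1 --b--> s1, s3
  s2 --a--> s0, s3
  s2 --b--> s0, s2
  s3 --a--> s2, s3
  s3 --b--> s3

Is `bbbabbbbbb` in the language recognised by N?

rejected

Start: {s2}
read b: {s0, s2}
read b: {s0, s2}
read b: {s0, s2}
read a: {s0, s3}
read b: {s0, s3}
read b: {s0, s3}
read b: {s0, s3}
read b: {s0, s3}
read b: {s0, s3}
read b: {s0, s3}
Reachable ∩ accepting = {} — empty.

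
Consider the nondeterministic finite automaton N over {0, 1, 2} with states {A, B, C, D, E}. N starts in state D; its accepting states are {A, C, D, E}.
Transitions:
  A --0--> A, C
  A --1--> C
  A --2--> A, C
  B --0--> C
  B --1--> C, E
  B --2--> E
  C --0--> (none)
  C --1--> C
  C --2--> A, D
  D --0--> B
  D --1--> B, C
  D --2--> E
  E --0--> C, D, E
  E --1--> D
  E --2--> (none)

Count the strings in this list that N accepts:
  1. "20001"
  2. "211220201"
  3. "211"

3

"20001": accepted
"211220201": accepted
"211": accepted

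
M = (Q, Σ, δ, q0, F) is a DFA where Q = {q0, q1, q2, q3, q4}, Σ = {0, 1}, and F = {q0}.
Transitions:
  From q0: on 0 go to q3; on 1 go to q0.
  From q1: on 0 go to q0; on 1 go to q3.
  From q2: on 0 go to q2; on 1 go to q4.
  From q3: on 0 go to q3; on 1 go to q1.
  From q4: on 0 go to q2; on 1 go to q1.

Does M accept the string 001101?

q0 --0--> q3
q3 --0--> q3
q3 --1--> q1
q1 --1--> q3
q3 --0--> q3
q3 --1--> q1
End in state q1, which is not an accepting state.

rejected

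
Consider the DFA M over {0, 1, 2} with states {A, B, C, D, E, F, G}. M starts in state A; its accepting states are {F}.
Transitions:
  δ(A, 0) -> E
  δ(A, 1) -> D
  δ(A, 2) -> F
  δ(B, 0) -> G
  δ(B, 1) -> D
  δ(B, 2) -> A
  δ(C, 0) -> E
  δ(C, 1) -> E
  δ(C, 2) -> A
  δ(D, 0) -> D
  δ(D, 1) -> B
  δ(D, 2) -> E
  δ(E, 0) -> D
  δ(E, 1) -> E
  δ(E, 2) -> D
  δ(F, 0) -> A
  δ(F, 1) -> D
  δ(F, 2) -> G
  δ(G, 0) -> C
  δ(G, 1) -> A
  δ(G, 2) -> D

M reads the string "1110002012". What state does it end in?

A --1--> D
D --1--> B
B --1--> D
D --0--> D
D --0--> D
D --0--> D
D --2--> E
E --0--> D
D --1--> B
B --2--> A

A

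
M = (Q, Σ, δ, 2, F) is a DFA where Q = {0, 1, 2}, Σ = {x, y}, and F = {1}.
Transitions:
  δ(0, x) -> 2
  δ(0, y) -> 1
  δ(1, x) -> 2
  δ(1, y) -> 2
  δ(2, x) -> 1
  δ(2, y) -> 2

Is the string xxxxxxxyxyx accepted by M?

2 --x--> 1
1 --x--> 2
2 --x--> 1
1 --x--> 2
2 --x--> 1
1 --x--> 2
2 --x--> 1
1 --y--> 2
2 --x--> 1
1 --y--> 2
2 --x--> 1
End in state 1, which is an accepting state.

accepted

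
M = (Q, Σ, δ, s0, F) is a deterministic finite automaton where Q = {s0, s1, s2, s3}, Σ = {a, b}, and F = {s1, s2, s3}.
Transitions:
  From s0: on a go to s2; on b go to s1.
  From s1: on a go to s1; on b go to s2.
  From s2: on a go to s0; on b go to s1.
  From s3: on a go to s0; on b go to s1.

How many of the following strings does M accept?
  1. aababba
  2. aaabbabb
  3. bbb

aababba: accepted
aaabbabb: accepted
bbb: accepted

3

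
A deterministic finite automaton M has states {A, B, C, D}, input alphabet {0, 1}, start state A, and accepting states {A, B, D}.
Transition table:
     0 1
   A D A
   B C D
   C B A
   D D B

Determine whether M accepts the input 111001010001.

A --1--> A
A --1--> A
A --1--> A
A --0--> D
D --0--> D
D --1--> B
B --0--> C
C --1--> A
A --0--> D
D --0--> D
D --0--> D
D --1--> B
End in state B, which is an accepting state.

accepted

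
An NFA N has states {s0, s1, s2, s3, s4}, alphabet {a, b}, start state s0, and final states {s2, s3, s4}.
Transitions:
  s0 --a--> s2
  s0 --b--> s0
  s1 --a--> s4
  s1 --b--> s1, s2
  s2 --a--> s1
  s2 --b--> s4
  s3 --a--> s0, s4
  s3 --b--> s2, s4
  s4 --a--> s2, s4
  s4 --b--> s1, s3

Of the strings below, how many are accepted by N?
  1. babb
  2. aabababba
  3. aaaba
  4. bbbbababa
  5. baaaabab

babb: accepted
aabababba: accepted
aaaba: accepted
bbbbababa: accepted
baaaabab: accepted

5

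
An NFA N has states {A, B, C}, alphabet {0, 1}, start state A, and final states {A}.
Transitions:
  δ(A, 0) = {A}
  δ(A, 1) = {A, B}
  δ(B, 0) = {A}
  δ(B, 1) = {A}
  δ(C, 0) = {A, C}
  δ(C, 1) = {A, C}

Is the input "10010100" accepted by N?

Start: {A}
read 1: {A, B}
read 0: {A}
read 0: {A}
read 1: {A, B}
read 0: {A}
read 1: {A, B}
read 0: {A}
read 0: {A}
Reachable ∩ accepting = {A} — nonempty.

accepted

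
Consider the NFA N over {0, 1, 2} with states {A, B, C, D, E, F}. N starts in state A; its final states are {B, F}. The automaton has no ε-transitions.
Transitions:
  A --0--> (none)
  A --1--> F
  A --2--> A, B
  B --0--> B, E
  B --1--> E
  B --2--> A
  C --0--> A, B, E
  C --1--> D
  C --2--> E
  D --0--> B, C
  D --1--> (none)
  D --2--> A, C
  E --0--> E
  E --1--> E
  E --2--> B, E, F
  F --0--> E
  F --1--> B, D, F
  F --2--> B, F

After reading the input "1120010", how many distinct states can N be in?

Start: {A}
read 1: {F}
read 1: {B, D, F}
read 2: {A, B, C, F}
read 0: {A, B, E}
read 0: {B, E}
read 1: {E}
read 0: {E}
Final reachable set {E} has 1 state.

1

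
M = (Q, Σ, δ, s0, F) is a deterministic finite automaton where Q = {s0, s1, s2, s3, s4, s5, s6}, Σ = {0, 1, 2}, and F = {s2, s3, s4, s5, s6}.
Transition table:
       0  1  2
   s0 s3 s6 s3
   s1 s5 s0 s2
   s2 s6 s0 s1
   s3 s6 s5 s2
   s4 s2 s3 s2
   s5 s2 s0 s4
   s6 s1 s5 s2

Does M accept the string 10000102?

rejected

s0 --1--> s6
s6 --0--> s1
s1 --0--> s5
s5 --0--> s2
s2 --0--> s6
s6 --1--> s5
s5 --0--> s2
s2 --2--> s1
End in state s1, which is not an accepting state.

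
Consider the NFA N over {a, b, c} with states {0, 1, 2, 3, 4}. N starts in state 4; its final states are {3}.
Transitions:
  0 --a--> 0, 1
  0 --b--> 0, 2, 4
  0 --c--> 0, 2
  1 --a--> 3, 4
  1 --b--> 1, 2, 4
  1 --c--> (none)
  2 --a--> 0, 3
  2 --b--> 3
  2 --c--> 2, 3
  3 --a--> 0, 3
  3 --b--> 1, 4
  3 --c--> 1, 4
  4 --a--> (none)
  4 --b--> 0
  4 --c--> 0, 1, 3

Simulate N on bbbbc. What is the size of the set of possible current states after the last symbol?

5

Start: {4}
read b: {0}
read b: {0, 2, 4}
read b: {0, 2, 3, 4}
read b: {0, 1, 2, 3, 4}
read c: {0, 1, 2, 3, 4}
Final reachable set {0, 1, 2, 3, 4} has 5 states.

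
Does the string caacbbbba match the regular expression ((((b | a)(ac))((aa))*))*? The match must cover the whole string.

no

caacbbbba cannot be split into zero or more pieces each matching (((b|a)(ac))((aa))*).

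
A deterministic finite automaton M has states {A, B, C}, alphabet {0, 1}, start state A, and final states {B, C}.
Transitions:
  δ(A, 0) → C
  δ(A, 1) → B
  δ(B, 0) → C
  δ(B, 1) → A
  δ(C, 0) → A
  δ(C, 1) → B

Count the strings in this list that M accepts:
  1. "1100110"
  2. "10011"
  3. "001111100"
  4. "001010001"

"1100110": accepted
"10011": rejected
"001111100": rejected
"001010001": accepted

2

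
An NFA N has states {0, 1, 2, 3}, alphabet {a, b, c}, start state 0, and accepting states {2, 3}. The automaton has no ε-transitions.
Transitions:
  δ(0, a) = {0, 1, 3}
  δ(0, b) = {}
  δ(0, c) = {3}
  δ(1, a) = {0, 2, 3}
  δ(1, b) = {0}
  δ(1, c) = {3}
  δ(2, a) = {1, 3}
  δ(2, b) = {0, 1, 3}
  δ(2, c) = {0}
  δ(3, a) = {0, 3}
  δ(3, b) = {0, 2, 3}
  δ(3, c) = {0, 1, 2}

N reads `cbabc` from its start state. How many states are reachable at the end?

4

Start: {0}
read c: {3}
read b: {0, 2, 3}
read a: {0, 1, 3}
read b: {0, 2, 3}
read c: {0, 1, 2, 3}
Final reachable set {0, 1, 2, 3} has 4 states.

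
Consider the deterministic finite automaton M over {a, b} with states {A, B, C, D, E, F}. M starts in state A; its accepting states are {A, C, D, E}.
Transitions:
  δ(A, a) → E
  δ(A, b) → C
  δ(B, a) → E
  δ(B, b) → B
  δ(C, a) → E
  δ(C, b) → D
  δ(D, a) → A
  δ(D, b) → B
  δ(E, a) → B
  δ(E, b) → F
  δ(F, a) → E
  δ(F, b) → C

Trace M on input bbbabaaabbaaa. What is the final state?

A --b--> C
C --b--> D
D --b--> B
B --a--> E
E --b--> F
F --a--> E
E --a--> B
B --a--> E
E --b--> F
F --b--> C
C --a--> E
E --a--> B
B --a--> E

E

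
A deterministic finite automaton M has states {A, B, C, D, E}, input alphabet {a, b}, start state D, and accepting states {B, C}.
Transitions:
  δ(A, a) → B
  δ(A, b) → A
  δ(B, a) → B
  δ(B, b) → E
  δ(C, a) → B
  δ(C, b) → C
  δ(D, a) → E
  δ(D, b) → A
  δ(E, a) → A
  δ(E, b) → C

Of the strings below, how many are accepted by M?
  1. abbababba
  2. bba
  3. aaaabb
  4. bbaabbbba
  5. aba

abbababba: accepted
bba: accepted
aaaabb: accepted
bbaabbbba: accepted
aba: accepted

5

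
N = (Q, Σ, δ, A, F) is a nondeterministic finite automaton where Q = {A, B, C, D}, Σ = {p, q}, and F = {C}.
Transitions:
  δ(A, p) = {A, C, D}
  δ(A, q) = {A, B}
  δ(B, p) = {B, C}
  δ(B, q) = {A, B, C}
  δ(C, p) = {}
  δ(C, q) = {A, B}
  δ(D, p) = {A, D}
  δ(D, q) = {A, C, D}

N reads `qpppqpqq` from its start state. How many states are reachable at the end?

Start: {A}
read q: {A, B}
read p: {A, B, C, D}
read p: {A, B, C, D}
read p: {A, B, C, D}
read q: {A, B, C, D}
read p: {A, B, C, D}
read q: {A, B, C, D}
read q: {A, B, C, D}
Final reachable set {A, B, C, D} has 4 states.

4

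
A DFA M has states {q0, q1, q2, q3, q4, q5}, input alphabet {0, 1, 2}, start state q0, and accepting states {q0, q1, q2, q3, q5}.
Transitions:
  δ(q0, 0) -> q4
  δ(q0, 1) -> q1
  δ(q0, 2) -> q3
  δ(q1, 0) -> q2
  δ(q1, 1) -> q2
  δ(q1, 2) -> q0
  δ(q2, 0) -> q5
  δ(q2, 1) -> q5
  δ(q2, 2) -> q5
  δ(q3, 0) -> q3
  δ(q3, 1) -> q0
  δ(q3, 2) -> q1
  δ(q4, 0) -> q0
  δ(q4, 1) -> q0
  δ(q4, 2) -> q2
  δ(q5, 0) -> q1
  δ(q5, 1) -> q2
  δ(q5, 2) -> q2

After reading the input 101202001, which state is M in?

q0 --1--> q1
q1 --0--> q2
q2 --1--> q5
q5 --2--> q2
q2 --0--> q5
q5 --2--> q2
q2 --0--> q5
q5 --0--> q1
q1 --1--> q2

q2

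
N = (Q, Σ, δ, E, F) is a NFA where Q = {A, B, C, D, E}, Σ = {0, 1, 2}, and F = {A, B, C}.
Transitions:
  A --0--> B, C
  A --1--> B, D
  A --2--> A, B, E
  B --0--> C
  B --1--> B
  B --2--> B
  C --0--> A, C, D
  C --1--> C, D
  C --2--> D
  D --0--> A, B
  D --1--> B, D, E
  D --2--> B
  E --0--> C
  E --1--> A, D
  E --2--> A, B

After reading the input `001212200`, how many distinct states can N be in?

3

Start: {E}
read 0: {C}
read 0: {A, C, D}
read 1: {B, C, D, E}
read 2: {A, B, D}
read 1: {B, D, E}
read 2: {A, B}
read 2: {A, B, E}
read 0: {B, C}
read 0: {A, C, D}
Final reachable set {A, C, D} has 3 states.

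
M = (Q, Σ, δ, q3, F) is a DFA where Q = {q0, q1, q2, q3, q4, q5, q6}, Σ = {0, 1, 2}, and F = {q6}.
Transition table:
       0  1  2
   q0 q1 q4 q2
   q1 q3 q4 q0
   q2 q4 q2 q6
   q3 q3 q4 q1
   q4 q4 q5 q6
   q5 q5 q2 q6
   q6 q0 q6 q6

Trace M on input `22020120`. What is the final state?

q0

q3 --2--> q1
q1 --2--> q0
q0 --0--> q1
q1 --2--> q0
q0 --0--> q1
q1 --1--> q4
q4 --2--> q6
q6 --0--> q0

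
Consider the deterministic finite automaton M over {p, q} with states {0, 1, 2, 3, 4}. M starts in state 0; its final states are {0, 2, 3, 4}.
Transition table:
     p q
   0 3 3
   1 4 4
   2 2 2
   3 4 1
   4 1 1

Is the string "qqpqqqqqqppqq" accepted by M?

0 --q--> 3
3 --q--> 1
1 --p--> 4
4 --q--> 1
1 --q--> 4
4 --q--> 1
1 --q--> 4
4 --q--> 1
1 --q--> 4
4 --p--> 1
1 --p--> 4
4 --q--> 1
1 --q--> 4
End in state 4, which is an accepting state.

accepted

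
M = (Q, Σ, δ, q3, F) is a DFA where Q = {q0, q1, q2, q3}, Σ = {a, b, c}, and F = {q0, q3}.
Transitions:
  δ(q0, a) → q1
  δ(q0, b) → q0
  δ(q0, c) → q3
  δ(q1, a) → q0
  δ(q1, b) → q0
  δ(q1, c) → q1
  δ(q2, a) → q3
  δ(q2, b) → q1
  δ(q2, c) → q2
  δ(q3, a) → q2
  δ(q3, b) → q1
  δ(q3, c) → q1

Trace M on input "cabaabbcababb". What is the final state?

q3 --c--> q1
q1 --a--> q0
q0 --b--> q0
q0 --a--> q1
q1 --a--> q0
q0 --b--> q0
q0 --b--> q0
q0 --c--> q3
q3 --a--> q2
q2 --b--> q1
q1 --a--> q0
q0 --b--> q0
q0 --b--> q0

q0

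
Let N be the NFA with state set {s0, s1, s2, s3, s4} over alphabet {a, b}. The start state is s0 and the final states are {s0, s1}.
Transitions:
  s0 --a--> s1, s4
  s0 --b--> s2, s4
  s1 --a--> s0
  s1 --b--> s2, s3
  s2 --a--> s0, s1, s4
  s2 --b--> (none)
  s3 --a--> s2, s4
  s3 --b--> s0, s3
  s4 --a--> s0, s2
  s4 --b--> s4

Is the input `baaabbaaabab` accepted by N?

Start: {s0}
read b: {s2, s4}
read a: {s0, s1, s2, s4}
read a: {s0, s1, s2, s4}
read a: {s0, s1, s2, s4}
read b: {s2, s3, s4}
read b: {s0, s3, s4}
read a: {s0, s1, s2, s4}
read a: {s0, s1, s2, s4}
read a: {s0, s1, s2, s4}
read b: {s2, s3, s4}
read a: {s0, s1, s2, s4}
read b: {s2, s3, s4}
Reachable ∩ accepting = {} — empty.

rejected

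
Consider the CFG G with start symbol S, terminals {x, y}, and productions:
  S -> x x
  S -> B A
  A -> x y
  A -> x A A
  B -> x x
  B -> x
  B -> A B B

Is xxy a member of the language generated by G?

yes

S ⇒ BA ⇒ xA ⇒ xxy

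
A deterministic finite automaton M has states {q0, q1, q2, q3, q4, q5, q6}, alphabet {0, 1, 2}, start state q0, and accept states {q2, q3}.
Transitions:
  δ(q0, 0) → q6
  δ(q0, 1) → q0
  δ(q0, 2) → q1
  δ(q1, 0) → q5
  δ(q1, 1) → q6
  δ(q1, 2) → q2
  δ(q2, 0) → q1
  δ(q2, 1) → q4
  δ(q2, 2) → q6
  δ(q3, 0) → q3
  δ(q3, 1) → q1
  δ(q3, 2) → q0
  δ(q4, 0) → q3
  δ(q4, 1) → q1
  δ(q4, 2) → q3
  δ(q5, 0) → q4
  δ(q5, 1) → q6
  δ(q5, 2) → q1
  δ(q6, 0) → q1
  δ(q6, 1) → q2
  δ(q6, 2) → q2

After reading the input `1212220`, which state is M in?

q0 --1--> q0
q0 --2--> q1
q1 --1--> q6
q6 --2--> q2
q2 --2--> q6
q6 --2--> q2
q2 --0--> q1

q1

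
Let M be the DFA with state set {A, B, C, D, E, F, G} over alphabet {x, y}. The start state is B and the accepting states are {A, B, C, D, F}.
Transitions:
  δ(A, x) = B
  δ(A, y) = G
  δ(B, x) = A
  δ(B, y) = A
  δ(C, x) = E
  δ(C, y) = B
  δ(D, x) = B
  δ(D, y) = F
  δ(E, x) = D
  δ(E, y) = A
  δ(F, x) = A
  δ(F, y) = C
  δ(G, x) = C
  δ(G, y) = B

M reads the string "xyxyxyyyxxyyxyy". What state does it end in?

B

B --x--> A
A --y--> G
G --x--> C
C --y--> B
B --x--> A
A --y--> G
G --y--> B
B --y--> A
A --x--> B
B --x--> A
A --y--> G
G --y--> B
B --x--> A
A --y--> G
G --y--> B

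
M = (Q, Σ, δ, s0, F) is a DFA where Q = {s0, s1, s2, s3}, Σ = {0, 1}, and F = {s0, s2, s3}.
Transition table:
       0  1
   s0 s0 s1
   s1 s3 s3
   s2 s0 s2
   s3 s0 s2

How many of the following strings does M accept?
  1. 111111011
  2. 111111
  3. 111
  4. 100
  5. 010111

5

111111011: accepted
111111: accepted
111: accepted
100: accepted
010111: accepted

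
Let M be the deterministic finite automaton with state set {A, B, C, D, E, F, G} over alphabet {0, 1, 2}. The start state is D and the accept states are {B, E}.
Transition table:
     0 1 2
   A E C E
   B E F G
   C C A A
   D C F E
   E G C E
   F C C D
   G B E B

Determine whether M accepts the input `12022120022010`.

D --1--> F
F --2--> D
D --0--> C
C --2--> A
A --2--> E
E --1--> C
C --2--> A
A --0--> E
E --0--> G
G --2--> B
B --2--> G
G --0--> B
B --1--> F
F --0--> C
End in state C, which is not an accepting state.

rejected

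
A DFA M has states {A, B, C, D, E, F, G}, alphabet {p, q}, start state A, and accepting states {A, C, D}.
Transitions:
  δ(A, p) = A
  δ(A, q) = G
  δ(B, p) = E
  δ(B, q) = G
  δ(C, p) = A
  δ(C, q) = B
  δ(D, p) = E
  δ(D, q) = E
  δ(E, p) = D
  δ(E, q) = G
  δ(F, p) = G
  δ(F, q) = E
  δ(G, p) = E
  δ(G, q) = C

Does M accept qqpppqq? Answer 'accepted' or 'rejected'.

A --q--> G
G --q--> C
C --p--> A
A --p--> A
A --p--> A
A --q--> G
G --q--> C
End in state C, which is an accepting state.

accepted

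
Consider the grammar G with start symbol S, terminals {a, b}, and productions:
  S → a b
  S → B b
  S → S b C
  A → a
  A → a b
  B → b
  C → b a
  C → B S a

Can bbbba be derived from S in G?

yes

S ⇒ SbC ⇒ BbbC ⇒ bbbC ⇒ bbbba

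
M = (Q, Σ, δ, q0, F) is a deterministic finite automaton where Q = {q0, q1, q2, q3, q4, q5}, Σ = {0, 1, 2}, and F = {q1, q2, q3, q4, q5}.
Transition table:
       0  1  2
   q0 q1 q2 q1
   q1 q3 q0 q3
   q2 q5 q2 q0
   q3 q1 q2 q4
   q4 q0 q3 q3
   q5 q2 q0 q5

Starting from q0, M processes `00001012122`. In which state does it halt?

q3

q0 --0--> q1
q1 --0--> q3
q3 --0--> q1
q1 --0--> q3
q3 --1--> q2
q2 --0--> q5
q5 --1--> q0
q0 --2--> q1
q1 --1--> q0
q0 --2--> q1
q1 --2--> q3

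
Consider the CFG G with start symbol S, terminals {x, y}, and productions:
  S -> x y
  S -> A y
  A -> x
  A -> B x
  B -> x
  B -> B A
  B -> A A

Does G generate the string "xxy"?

yes

S ⇒ Ay ⇒ Bxy ⇒ xxy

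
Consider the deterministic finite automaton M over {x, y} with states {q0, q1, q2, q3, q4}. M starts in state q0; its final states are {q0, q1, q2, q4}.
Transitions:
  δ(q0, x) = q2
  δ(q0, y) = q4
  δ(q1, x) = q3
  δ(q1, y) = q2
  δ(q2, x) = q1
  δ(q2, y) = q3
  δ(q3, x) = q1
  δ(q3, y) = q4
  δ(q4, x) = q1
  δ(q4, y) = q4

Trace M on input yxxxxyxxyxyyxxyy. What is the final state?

q4

q0 --y--> q4
q4 --x--> q1
q1 --x--> q3
q3 --x--> q1
q1 --x--> q3
q3 --y--> q4
q4 --x--> q1
q1 --x--> q3
q3 --y--> q4
q4 --x--> q1
q1 --y--> q2
q2 --y--> q3
q3 --x--> q1
q1 --x--> q3
q3 --y--> q4
q4 --y--> q4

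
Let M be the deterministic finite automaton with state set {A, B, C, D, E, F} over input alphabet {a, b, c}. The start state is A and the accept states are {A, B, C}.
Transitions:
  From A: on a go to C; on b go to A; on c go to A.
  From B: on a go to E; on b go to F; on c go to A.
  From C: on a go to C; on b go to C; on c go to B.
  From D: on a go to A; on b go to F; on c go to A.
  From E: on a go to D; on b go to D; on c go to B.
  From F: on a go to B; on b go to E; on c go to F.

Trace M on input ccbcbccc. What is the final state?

A

A --c--> A
A --c--> A
A --b--> A
A --c--> A
A --b--> A
A --c--> A
A --c--> A
A --c--> A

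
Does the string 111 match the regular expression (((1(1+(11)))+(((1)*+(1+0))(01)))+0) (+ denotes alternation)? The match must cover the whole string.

yes

The left alternative ((1(1+(11)))+(((1)*+(1+0))(01))) matches 111.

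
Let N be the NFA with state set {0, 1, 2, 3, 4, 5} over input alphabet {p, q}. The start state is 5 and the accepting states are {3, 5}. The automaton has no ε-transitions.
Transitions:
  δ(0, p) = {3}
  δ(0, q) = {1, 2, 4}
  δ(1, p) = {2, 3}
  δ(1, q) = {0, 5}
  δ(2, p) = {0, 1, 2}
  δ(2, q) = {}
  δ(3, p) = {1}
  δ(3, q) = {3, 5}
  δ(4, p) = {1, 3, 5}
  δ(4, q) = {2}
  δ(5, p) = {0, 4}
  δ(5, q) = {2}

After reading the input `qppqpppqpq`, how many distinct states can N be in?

6

Start: {5}
read q: {2}
read p: {0, 1, 2}
read p: {0, 1, 2, 3}
read q: {0, 1, 2, 3, 4, 5}
read p: {0, 1, 2, 3, 4, 5}
read p: {0, 1, 2, 3, 4, 5}
read p: {0, 1, 2, 3, 4, 5}
read q: {0, 1, 2, 3, 4, 5}
read p: {0, 1, 2, 3, 4, 5}
read q: {0, 1, 2, 3, 4, 5}
Final reachable set {0, 1, 2, 3, 4, 5} has 6 states.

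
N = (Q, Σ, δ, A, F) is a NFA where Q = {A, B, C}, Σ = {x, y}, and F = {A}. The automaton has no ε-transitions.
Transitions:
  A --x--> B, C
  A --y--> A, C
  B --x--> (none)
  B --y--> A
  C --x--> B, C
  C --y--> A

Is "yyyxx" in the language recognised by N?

rejected

Start: {A}
read y: {A, C}
read y: {A, C}
read y: {A, C}
read x: {B, C}
read x: {B, C}
Reachable ∩ accepting = {} — empty.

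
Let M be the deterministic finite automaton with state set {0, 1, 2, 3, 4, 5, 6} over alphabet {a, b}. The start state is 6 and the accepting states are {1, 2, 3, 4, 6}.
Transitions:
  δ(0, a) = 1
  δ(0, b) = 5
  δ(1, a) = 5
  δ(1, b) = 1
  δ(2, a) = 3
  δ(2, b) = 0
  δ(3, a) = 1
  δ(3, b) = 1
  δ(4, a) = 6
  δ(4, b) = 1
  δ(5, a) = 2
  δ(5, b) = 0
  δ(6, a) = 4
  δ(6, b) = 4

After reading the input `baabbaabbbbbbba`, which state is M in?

6 --b--> 4
4 --a--> 6
6 --a--> 4
4 --b--> 1
1 --b--> 1
1 --a--> 5
5 --a--> 2
2 --b--> 0
0 --b--> 5
5 --b--> 0
0 --b--> 5
5 --b--> 0
0 --b--> 5
5 --b--> 0
0 --a--> 1

1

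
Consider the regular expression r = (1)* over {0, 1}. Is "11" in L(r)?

yes

Split into 2 pieces 1 · 1; each matches 1.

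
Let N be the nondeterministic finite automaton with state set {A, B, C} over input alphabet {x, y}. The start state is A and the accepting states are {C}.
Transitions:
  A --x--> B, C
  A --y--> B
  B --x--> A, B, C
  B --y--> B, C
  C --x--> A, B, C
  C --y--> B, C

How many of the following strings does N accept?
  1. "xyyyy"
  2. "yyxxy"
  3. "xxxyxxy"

"xyyyy": accepted
"yyxxy": accepted
"xxxyxxy": accepted

3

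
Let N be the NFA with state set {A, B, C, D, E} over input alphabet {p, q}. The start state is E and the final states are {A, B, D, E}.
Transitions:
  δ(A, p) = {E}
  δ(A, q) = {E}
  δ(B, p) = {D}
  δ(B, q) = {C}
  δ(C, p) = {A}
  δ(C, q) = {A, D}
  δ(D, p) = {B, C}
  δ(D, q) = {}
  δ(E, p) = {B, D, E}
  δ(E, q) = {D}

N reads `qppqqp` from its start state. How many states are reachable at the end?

Start: {E}
read q: {D}
read p: {B, C}
read p: {A, D}
read q: {E}
read q: {D}
read p: {B, C}
Final reachable set {B, C} has 2 states.

2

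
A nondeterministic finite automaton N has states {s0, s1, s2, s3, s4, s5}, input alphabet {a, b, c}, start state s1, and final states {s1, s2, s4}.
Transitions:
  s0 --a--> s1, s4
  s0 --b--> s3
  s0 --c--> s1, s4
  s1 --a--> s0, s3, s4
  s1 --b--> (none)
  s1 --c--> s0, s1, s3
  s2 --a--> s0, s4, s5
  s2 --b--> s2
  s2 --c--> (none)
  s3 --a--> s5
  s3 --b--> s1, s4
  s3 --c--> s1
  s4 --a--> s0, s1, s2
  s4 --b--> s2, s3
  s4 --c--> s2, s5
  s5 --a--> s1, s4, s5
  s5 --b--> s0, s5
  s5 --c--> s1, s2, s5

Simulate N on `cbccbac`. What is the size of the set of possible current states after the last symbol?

Start: {s1}
read c: {s0, s1, s3}
read b: {s1, s3, s4}
read c: {s0, s1, s2, s3, s5}
read c: {s0, s1, s2, s3, s4, s5}
read b: {s0, s1, s2, s3, s4, s5}
read a: {s0, s1, s2, s3, s4, s5}
read c: {s0, s1, s2, s3, s4, s5}
Final reachable set {s0, s1, s2, s3, s4, s5} has 6 states.

6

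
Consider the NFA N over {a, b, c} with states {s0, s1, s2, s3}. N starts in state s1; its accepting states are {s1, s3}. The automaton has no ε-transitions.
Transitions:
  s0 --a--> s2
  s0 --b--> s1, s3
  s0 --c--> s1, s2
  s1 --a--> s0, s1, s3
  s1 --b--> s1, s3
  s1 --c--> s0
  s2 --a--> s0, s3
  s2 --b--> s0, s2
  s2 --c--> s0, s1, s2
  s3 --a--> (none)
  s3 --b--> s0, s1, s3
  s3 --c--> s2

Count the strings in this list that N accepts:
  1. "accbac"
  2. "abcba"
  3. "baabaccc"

"accbac": accepted
"abcba": accepted
"baabaccc": accepted

3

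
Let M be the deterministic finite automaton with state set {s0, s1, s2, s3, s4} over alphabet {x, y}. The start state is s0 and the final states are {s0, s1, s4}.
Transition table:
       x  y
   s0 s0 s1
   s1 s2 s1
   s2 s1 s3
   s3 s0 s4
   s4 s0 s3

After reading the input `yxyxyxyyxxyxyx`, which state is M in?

s0 --y--> s1
s1 --x--> s2
s2 --y--> s3
s3 --x--> s0
s0 --y--> s1
s1 --x--> s2
s2 --y--> s3
s3 --y--> s4
s4 --x--> s0
s0 --x--> s0
s0 --y--> s1
s1 --x--> s2
s2 --y--> s3
s3 --x--> s0

s0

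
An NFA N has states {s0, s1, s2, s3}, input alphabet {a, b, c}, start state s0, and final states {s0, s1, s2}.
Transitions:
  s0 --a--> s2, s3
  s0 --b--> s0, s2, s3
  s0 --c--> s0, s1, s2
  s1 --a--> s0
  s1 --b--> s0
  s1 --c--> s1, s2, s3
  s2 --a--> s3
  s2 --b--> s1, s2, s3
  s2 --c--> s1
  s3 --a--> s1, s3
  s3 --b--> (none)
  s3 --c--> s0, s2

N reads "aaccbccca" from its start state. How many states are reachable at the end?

Start: {s0}
read a: {s2, s3}
read a: {s1, s3}
read c: {s0, s1, s2, s3}
read c: {s0, s1, s2, s3}
read b: {s0, s1, s2, s3}
read c: {s0, s1, s2, s3}
read c: {s0, s1, s2, s3}
read c: {s0, s1, s2, s3}
read a: {s0, s1, s2, s3}
Final reachable set {s0, s1, s2, s3} has 4 states.

4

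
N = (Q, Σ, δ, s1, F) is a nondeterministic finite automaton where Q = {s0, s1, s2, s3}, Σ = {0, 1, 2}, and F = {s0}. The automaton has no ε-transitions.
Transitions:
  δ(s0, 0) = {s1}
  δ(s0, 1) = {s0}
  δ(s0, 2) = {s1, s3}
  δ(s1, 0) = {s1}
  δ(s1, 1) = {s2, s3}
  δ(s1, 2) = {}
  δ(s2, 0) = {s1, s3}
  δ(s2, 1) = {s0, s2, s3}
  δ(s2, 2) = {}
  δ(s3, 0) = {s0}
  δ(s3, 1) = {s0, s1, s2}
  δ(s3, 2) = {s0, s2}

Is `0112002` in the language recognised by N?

rejected

Start: {s1}
read 0: {s1}
read 1: {s2, s3}
read 1: {s0, s1, s2, s3}
read 2: {s0, s1, s2, s3}
read 0: {s0, s1, s3}
read 0: {s0, s1}
read 2: {s1, s3}
Reachable ∩ accepting = {} — empty.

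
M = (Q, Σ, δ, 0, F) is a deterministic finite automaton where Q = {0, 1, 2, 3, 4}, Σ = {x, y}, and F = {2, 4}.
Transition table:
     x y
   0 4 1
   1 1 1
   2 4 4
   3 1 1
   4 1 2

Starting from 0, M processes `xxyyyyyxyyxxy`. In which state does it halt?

0 --x--> 4
4 --x--> 1
1 --y--> 1
1 --y--> 1
1 --y--> 1
1 --y--> 1
1 --y--> 1
1 --x--> 1
1 --y--> 1
1 --y--> 1
1 --x--> 1
1 --x--> 1
1 --y--> 1

1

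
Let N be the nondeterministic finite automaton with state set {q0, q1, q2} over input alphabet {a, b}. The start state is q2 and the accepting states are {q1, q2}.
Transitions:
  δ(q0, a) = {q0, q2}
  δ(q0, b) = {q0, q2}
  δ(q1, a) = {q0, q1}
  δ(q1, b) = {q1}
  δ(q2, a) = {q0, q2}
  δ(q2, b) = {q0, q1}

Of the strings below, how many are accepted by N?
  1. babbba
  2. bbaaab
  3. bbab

3

babbba: accepted
bbaaab: accepted
bbab: accepted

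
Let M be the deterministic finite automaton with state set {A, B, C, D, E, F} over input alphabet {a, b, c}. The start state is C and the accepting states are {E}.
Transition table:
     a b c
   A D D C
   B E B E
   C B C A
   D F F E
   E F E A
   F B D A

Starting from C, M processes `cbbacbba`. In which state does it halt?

C --c--> A
A --b--> D
D --b--> F
F --a--> B
B --c--> E
E --b--> E
E --b--> E
E --a--> F

F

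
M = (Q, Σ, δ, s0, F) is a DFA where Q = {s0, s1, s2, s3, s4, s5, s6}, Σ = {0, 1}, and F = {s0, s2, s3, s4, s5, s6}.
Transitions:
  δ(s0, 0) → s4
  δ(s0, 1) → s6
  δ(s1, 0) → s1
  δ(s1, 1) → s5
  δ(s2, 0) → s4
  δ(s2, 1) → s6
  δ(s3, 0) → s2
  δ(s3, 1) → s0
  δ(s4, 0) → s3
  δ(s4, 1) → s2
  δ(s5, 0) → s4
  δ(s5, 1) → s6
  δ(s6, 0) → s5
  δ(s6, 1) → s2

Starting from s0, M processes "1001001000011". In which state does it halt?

s6

s0 --1--> s6
s6 --0--> s5
s5 --0--> s4
s4 --1--> s2
s2 --0--> s4
s4 --0--> s3
s3 --1--> s0
s0 --0--> s4
s4 --0--> s3
s3 --0--> s2
s2 --0--> s4
s4 --1--> s2
s2 --1--> s6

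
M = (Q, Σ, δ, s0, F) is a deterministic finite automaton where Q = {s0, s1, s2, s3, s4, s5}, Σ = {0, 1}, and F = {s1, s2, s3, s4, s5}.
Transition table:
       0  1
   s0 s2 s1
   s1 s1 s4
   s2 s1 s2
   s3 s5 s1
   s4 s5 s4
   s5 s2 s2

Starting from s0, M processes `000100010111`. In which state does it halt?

s0 --0--> s2
s2 --0--> s1
s1 --0--> s1
s1 --1--> s4
s4 --0--> s5
s5 --0--> s2
s2 --0--> s1
s1 --1--> s4
s4 --0--> s5
s5 --1--> s2
s2 --1--> s2
s2 --1--> s2

s2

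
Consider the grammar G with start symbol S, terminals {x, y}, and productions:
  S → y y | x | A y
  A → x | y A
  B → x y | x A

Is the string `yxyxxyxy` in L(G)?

no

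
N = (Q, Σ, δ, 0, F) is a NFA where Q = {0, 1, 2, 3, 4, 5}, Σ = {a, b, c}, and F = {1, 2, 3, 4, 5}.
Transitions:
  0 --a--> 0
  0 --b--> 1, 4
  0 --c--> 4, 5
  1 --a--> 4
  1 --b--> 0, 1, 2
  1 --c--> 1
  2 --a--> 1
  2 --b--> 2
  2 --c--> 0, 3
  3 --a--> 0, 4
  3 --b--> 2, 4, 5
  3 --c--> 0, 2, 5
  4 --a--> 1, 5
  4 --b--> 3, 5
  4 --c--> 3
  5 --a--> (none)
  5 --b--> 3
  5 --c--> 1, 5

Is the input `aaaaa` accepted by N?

rejected

Start: {0}
read a: {0}
read a: {0}
read a: {0}
read a: {0}
read a: {0}
Reachable ∩ accepting = {} — empty.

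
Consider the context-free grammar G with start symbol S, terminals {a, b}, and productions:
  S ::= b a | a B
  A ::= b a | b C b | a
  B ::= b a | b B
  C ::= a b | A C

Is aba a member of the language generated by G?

yes

S ⇒ aB ⇒ aba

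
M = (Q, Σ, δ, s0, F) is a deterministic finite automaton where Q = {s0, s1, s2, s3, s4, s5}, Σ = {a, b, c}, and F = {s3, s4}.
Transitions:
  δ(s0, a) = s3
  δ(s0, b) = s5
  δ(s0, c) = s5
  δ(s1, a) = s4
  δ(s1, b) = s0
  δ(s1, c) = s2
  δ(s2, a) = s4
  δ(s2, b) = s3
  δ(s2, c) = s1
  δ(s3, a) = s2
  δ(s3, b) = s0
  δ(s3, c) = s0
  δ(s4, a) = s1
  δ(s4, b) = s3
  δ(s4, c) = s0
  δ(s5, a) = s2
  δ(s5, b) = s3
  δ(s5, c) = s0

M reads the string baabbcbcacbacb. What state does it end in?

s0 --b--> s5
s5 --a--> s2
s2 --a--> s4
s4 --b--> s3
s3 --b--> s0
s0 --c--> s5
s5 --b--> s3
s3 --c--> s0
s0 --a--> s3
s3 --c--> s0
s0 --b--> s5
s5 --a--> s2
s2 --c--> s1
s1 --b--> s0

s0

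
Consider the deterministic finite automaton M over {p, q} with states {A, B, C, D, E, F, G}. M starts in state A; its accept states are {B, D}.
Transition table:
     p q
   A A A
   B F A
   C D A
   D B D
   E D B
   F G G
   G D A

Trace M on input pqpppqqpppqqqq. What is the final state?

A

A --p--> A
A --q--> A
A --p--> A
A --p--> A
A --p--> A
A --q--> A
A --q--> A
A --p--> A
A --p--> A
A --p--> A
A --q--> A
A --q--> A
A --q--> A
A --q--> A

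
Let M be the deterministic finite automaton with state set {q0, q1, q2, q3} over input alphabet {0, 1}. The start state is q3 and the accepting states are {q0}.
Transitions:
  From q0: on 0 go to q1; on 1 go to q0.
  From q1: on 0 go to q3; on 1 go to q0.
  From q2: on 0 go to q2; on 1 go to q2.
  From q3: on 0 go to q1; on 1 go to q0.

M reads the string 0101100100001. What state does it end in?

q3 --0--> q1
q1 --1--> q0
q0 --0--> q1
q1 --1--> q0
q0 --1--> q0
q0 --0--> q1
q1 --0--> q3
q3 --1--> q0
q0 --0--> q1
q1 --0--> q3
q3 --0--> q1
q1 --0--> q3
q3 --1--> q0

q0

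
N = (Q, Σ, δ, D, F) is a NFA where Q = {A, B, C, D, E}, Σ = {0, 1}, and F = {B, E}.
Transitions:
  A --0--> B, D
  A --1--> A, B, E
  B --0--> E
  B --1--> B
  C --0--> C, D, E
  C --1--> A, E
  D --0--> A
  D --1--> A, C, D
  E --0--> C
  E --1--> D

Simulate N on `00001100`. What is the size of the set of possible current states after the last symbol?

5

Start: {D}
read 0: {A}
read 0: {B, D}
read 0: {A, E}
read 0: {B, C, D}
read 1: {A, B, C, D, E}
read 1: {A, B, C, D, E}
read 0: {A, B, C, D, E}
read 0: {A, B, C, D, E}
Final reachable set {A, B, C, D, E} has 5 states.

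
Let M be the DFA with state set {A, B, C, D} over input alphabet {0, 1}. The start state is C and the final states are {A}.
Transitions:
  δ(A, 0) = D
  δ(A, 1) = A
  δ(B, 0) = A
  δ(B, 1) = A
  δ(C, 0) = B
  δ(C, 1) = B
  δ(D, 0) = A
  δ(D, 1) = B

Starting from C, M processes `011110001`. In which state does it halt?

C --0--> B
B --1--> A
A --1--> A
A --1--> A
A --1--> A
A --0--> D
D --0--> A
A --0--> D
D --1--> B

B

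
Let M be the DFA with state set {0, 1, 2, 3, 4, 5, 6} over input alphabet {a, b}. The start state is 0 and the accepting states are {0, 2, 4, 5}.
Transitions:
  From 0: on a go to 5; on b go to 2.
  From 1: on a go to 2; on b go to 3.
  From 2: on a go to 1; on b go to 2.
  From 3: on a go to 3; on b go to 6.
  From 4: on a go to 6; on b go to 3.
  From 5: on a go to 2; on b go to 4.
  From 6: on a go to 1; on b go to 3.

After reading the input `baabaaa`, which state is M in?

1

0 --b--> 2
2 --a--> 1
1 --a--> 2
2 --b--> 2
2 --a--> 1
1 --a--> 2
2 --a--> 1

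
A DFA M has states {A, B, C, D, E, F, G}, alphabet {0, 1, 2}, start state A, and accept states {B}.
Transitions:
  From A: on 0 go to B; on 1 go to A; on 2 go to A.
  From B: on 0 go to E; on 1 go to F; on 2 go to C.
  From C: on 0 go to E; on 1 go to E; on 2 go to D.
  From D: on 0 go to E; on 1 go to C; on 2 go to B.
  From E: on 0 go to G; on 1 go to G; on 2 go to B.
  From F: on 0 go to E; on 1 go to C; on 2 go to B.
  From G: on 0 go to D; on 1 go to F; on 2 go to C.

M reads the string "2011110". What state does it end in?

A --2--> A
A --0--> B
B --1--> F
F --1--> C
C --1--> E
E --1--> G
G --0--> D

D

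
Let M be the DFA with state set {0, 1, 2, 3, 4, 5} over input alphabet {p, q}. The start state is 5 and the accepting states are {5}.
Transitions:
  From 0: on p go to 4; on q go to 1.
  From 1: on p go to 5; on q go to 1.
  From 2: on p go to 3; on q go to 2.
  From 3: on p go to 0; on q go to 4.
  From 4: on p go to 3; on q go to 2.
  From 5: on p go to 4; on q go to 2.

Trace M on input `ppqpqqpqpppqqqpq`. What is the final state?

5 --p--> 4
4 --p--> 3
3 --q--> 4
4 --p--> 3
3 --q--> 4
4 --q--> 2
2 --p--> 3
3 --q--> 4
4 --p--> 3
3 --p--> 0
0 --p--> 4
4 --q--> 2
2 --q--> 2
2 --q--> 2
2 --p--> 3
3 --q--> 4

4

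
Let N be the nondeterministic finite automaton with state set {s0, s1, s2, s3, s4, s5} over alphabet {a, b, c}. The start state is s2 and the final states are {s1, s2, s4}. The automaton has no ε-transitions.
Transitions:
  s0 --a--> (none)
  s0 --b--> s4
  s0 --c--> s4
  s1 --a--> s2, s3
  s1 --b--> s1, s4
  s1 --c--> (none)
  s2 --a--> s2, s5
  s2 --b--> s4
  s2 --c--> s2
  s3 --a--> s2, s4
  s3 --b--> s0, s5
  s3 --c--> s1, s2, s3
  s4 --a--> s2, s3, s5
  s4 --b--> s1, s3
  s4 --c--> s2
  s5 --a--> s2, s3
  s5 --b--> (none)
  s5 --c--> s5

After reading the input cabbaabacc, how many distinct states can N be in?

Start: {s2}
read c: {s2}
read a: {s2, s5}
read b: {s4}
read b: {s1, s3}
read a: {s2, s3, s4}
read a: {s2, s3, s4, s5}
read b: {s0, s1, s3, s4, s5}
read a: {s2, s3, s4, s5}
read c: {s1, s2, s3, s5}
read c: {s1, s2, s3, s5}
Final reachable set {s1, s2, s3, s5} has 4 states.

4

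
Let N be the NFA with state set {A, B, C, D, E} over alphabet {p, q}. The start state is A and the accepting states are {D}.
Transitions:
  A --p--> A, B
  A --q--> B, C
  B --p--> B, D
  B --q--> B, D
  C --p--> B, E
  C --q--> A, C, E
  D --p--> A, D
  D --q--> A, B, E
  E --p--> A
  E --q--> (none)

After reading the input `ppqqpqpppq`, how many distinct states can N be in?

Start: {A}
read p: {A, B}
read p: {A, B, D}
read q: {A, B, C, D, E}
read q: {A, B, C, D, E}
read p: {A, B, D, E}
read q: {A, B, C, D, E}
read p: {A, B, D, E}
read p: {A, B, D}
read p: {A, B, D}
read q: {A, B, C, D, E}
Final reachable set {A, B, C, D, E} has 5 states.

5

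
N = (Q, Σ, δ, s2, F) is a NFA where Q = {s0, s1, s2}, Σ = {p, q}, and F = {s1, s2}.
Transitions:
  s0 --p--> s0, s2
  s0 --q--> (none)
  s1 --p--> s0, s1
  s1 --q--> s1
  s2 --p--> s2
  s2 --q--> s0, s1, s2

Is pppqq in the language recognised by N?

accepted

Start: {s2}
read p: {s2}
read p: {s2}
read p: {s2}
read q: {s0, s1, s2}
read q: {s0, s1, s2}
Reachable ∩ accepting = {s1, s2} — nonempty.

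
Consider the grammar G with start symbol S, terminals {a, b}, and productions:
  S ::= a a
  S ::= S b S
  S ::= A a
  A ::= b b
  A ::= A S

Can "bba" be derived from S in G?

S ⇒ Aa ⇒ bba

yes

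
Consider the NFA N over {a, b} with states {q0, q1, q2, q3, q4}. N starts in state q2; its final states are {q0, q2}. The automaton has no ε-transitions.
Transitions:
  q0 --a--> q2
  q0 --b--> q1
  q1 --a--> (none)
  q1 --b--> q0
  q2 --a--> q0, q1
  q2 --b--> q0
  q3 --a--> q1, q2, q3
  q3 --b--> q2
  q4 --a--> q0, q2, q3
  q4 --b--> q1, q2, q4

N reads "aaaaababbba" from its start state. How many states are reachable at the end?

1

Start: {q2}
read a: {q0, q1}
read a: {q2}
read a: {q0, q1}
read a: {q2}
read a: {q0, q1}
read b: {q0, q1}
read a: {q2}
read b: {q0}
read b: {q1}
read b: {q0}
read a: {q2}
Final reachable set {q2} has 1 state.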